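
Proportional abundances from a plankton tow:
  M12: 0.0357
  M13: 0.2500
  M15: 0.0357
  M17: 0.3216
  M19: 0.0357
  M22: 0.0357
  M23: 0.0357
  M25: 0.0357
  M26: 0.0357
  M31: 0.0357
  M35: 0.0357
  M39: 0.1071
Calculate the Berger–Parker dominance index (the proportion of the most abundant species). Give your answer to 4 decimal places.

The largest proportion is 0.3216, i.e. d = 0.3216 to 4 decimal places.

0.3216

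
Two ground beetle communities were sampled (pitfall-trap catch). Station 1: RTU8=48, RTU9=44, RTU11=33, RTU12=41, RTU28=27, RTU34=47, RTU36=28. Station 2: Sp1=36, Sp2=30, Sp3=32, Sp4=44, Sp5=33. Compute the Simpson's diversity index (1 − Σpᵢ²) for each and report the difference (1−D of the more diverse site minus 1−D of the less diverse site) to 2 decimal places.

0.05

Station 1: N=268, proportions 0.1791, 0.1642, 0.1231, 0.153, 0.1007, 0.1754, 0.1045, giving 1−D = 0.8506 (working shown to 4 dp, full precision carried).
Station 2: N=175, proportions 0.2057, 0.1714, 0.1829, 0.2514, 0.1886, giving 1−D = 0.7961.
Difference = |0.8506 − 0.7961| = 0.0545, i.e. 0.05 to 2 decimal places.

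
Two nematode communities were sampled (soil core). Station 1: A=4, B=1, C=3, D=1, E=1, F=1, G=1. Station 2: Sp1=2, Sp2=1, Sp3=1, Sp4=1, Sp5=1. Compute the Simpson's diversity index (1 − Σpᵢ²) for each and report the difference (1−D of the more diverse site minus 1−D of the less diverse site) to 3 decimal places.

Station 1: N=12, proportions 0.33333, 0.08333, 0.25, 0.08333, 0.08333, 0.08333, 0.08333, giving 1−D = 0.79167 (working shown to 5 dp, full precision carried).
Station 2: N=6, proportions 0.33333, 0.16667, 0.16667, 0.16667, 0.16667, giving 1−D = 0.77778.
Difference = |0.79167 − 0.77778| = 0.01389, i.e. 0.014 to 3 decimal places.

0.014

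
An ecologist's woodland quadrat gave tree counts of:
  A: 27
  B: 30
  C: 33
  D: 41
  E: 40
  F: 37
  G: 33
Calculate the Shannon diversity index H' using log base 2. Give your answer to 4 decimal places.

2.7934

Total N = 27+30+33+41+40+37+33 = 241, so the proportions are 0.112033, 0.124481, 0.136929, 0.170124, 0.165975, 0.153527, 0.136929 (working shown to 6 dp, full precision carried).
Each pᵢ log₂ pᵢ term: 0.112033×(-3.158002)=-0.353801, 0.124481×(-3.005999)=-0.374191, 0.136929×(-2.868495)=-0.392782, 0.170124×(-2.555337)=-0.434725, 0.165975×(-2.590961)=-0.430035, 0.153527×(-2.703436)=-0.415050, 0.136929×(-2.868495)=-0.392782.
Sum = -2.793366, so H' = 2.7934.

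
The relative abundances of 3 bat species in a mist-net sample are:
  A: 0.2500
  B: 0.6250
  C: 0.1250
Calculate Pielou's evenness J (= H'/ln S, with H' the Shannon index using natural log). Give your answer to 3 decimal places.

H' = −Σ pᵢ ln pᵢ = −((-0.34657) + (-0.29375) + (-0.25993)) = 0.90026 (working shown to 5 dp, full precision carried).
With S = 3 species, ln S = 1.09861, so J = 0.90026/1.09861 = 0.81945, i.e. 0.819 to 3 decimal places.

0.819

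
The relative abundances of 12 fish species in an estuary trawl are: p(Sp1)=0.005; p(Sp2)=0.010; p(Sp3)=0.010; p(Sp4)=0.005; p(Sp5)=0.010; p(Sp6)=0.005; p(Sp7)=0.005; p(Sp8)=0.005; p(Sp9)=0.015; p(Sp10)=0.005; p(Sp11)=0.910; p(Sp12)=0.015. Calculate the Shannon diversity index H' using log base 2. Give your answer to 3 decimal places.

0.734

Each pᵢ log₂ pᵢ term (working shown to 5 dp, full precision carried): 0.005×(-7.64386)=-0.03822, 0.01×(-6.64386)=-0.06644, 0.01×(-6.64386)=-0.06644, 0.005×(-7.64386)=-0.03822, 0.01×(-6.64386)=-0.06644, 0.005×(-7.64386)=-0.03822, 0.005×(-7.64386)=-0.03822, 0.005×(-7.64386)=-0.03822, 0.015×(-6.05889)=-0.09088, 0.005×(-7.64386)=-0.03822, 0.91×(-0.13606)=-0.12382, 0.015×(-6.05889)=-0.09088.
Sum = -0.73421, so H' = 0.734.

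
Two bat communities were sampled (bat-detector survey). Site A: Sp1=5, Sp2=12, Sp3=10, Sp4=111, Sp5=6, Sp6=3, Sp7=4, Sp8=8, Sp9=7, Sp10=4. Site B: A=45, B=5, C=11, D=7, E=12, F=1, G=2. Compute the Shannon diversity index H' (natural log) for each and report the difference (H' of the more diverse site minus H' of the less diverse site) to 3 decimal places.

Site A: N=170, proportions 0.02941, 0.07059, 0.05882, 0.65294, 0.03529, 0.01765, 0.02353, 0.04706, 0.04118, 0.02353, giving H' = 1.37672 (working shown to 5 dp, full precision carried).
Site B: N=83, proportions 0.54217, 0.06024, 0.13253, 0.08434, 0.14458, 0.01205, 0.0241, giving H' = 1.40016.
Difference = |1.37672 − 1.40016| = 0.02344, i.e. 0.023 to 3 decimal places.

0.023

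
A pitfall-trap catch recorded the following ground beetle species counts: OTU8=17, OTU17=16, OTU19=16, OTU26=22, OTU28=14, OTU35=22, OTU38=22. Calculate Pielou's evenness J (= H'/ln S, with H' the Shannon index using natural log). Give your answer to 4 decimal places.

Total N = 17+16+16+22+14+22+22 = 129, so the proportions are 0.131783, 0.124031, 0.124031, 0.170543, 0.108527, 0.170543, 0.170543 (working shown to 6 dp, full precision carried).
H' = −Σ pᵢ ln pᵢ = −((-0.267071) + (-0.258880) + (-0.258880) + (-0.301651) + (-0.241012) + (-0.301651) + (-0.301651)) = 1.930796.
With S = 7 species, ln S = 1.945910, so J = 1.930796/1.945910 = 0.992233, i.e. 0.9922 to 4 decimal places.

0.9922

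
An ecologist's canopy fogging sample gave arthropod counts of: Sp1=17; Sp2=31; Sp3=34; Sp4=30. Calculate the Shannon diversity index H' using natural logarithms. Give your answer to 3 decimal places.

Total N = 17+31+34+30 = 112, so the proportions are 0.15179, 0.27679, 0.30357, 0.26786 (working shown to 5 dp, full precision carried).
Each pᵢ ln pᵢ term: 0.15179×(-1.88529)=-0.28616, 0.27679×(-1.28451)=-0.35553, 0.30357×(-1.19214)=-0.36190, 0.26786×(-1.31730)=-0.35285.
Sum = -1.35644, so H' = 1.356.

1.356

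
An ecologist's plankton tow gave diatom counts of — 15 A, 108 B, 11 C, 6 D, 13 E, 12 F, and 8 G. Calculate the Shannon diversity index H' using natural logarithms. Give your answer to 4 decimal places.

1.3197

Total N = 15+108+11+6+13+12+8 = 173, so the proportions are 0.086705, 0.624277, 0.063584, 0.034682, 0.075145, 0.069364, 0.046243 (working shown to 6 dp, full precision carried).
Each pᵢ ln pᵢ term: 0.086705×(-2.445241)=-0.212015, 0.624277×(-0.471160)=-0.294135, 0.063584×(-2.755396)=-0.175199, 0.034682×(-3.361532)=-0.116585, 0.075145×(-2.588342)=-0.194500, 0.069364×(-2.668385)=-0.185090, 0.046243×(-3.073850)=-0.142143.
Sum = -1.319667, so H' = 1.3197.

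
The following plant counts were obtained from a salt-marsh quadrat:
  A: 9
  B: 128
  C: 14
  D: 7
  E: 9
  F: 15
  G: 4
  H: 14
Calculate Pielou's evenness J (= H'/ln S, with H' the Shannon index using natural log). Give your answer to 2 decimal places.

Total N = 9+128+14+7+9+15+4+14 = 200, so the proportions are 0.045, 0.64, 0.07, 0.035, 0.045, 0.075, 0.02, 0.07 (working shown to 4 dp, full precision carried).
H' = −Σ pᵢ ln pᵢ = −((-0.1395) + (-0.2856) + (-0.1861) + (-0.1173) + (-0.1395) + (-0.1943) + (-0.0782) + (-0.1861)) = 1.3269.
With S = 8 species, ln S = 2.0794, so J = 1.3269/2.0794 = 0.6381, i.e. 0.64 to 2 decimal places.

0.64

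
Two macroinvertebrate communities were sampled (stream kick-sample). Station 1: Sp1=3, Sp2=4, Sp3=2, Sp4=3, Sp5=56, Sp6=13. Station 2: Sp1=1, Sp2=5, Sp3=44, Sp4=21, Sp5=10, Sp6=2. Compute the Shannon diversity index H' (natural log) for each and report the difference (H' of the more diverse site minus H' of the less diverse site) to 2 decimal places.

0.22

Station 1: N=81, proportions 0.037, 0.0494, 0.0247, 0.037, 0.6914, 0.1605, giving H' = 1.0329 (working shown to 4 dp, full precision carried).
Station 2: N=83, proportions 0.012, 0.0602, 0.5301, 0.253, 0.1205, 0.0241, giving H' = 1.2514.
Difference = |1.0329 − 1.2514| = 0.2185, i.e. 0.22 to 2 decimal places.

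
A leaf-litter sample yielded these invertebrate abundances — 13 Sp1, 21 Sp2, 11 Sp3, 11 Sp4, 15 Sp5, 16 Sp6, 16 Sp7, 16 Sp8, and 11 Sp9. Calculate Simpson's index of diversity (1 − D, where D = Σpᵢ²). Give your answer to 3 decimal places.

0.884

Total N = 13+21+11+11+15+16+16+16+11 = 130, so the proportions are 0.1, 0.16154, 0.08462, 0.08462, 0.11538, 0.12308, 0.12308, 0.12308, 0.08462 (working shown to 5 dp, full precision carried).
D = 0.1² + 0.16154² + 0.08462² + 0.08462² + 0.11538² + 0.12308² + 0.12308² + 0.12308² + 0.08462² = 0.01000 + 0.02609 + 0.00716 + 0.00716 + 0.01331 + 0.01515 + 0.01515 + 0.01515 + 0.00716 = 0.11633.
So 1 − D = 0.88367, i.e. 0.884 to 3 decimal places.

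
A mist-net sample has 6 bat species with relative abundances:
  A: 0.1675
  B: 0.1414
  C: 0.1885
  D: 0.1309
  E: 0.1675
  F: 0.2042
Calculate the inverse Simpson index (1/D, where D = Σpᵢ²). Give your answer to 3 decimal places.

D = 0.1675² + 0.1414² + 0.1885² + 0.1309² + 0.1675² + 0.2042² = 0.0280563 + 0.0199940 + 0.0355323 + 0.0171348 + 0.0280563 + 0.0416976 = 0.1704712 (working shown to 7 dp, full precision carried).
So 1/D = 5.86609, i.e. 5.866 to 3 decimal places.

5.866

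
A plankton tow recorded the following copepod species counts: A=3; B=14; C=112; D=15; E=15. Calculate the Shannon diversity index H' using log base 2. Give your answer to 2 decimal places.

1.42

Total N = 3+14+112+15+15 = 159, so the proportions are 0.0189, 0.0881, 0.7044, 0.0943, 0.0943 (working shown to 4 dp, full precision carried).
Each pᵢ log₂ pᵢ term: 0.0189×(-5.7279)=-0.1081, 0.0881×(-3.5055)=-0.3087, 0.7044×(-0.5055)=-0.3561, 0.0943×(-3.4060)=-0.3213, 0.0943×(-3.4060)=-0.3213.
Sum = -1.4155, so H' = 1.42.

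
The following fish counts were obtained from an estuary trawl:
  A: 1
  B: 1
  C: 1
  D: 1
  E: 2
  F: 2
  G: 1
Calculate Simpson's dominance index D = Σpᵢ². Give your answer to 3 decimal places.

Total N = 1+1+1+1+2+2+1 = 9, so the proportions are 0.111111, 0.111111, 0.111111, 0.111111, 0.222222, 0.222222, 0.111111 (working shown to 6 dp, full precision carried).
D = 0.111111² + 0.111111² + 0.111111² + 0.111111² + 0.222222² + 0.222222² + 0.111111² = 0.012346 + 0.012346 + 0.012346 + 0.012346 + 0.049383 + 0.049383 + 0.012346 = 0.160494.
To 3 decimal places, D = 0.160.

0.160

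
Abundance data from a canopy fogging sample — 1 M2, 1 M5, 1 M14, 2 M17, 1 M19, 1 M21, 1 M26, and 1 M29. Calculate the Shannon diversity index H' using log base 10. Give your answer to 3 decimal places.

0.887

Total N = 1+1+1+2+1+1+1+1 = 9, so the proportions are 0.11111, 0.11111, 0.11111, 0.22222, 0.11111, 0.11111, 0.11111, 0.11111 (working shown to 5 dp, full precision carried).
Each pᵢ log₁₀ pᵢ term: 0.11111×(-0.95424)=-0.10603, 0.11111×(-0.95424)=-0.10603, 0.11111×(-0.95424)=-0.10603, 0.22222×(-0.65321)=-0.14516, 0.11111×(-0.95424)=-0.10603, 0.11111×(-0.95424)=-0.10603, 0.11111×(-0.95424)=-0.10603, 0.11111×(-0.95424)=-0.10603.
Sum = -0.88735, so H' = 0.887.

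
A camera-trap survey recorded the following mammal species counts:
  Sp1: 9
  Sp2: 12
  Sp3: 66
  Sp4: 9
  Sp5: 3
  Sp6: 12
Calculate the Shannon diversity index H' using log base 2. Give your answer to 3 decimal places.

1.868

Total N = 9+12+66+9+3+12 = 111, so the proportions are 0.08108, 0.10811, 0.59459, 0.08108, 0.02703, 0.10811 (working shown to 5 dp, full precision carried).
Each pᵢ log₂ pᵢ term: 0.08108×(-3.62449)=-0.29388, 0.10811×(-3.20945)=-0.34697, 0.59459×(-0.75002)=-0.44596, 0.08108×(-3.62449)=-0.29388, 0.02703×(-5.20945)=-0.14080, 0.10811×(-3.20945)=-0.34697.
Sum = -1.86845, so H' = 1.868.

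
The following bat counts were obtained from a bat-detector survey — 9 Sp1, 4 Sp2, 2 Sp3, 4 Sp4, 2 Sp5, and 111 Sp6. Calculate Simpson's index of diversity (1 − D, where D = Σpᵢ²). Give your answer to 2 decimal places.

Total N = 9+4+2+4+2+111 = 132, so the proportions are 0.0682, 0.0303, 0.0152, 0.0303, 0.0152, 0.8409 (working shown to 4 dp, full precision carried).
D = 0.0682² + 0.0303² + 0.0152² + 0.0303² + 0.0152² + 0.8409² = 0.0046 + 0.0009 + 0.0002 + 0.0009 + 0.0002 + 0.7071 = 0.7141.
So 1 − D = 0.2859, i.e. 0.29 to 2 decimal places.

0.29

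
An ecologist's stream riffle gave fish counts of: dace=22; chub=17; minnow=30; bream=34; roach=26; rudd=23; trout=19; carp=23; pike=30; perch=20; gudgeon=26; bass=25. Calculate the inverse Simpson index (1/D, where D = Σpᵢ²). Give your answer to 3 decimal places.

Total N = 22+17+30+34+26+23+19+23+30+20+26+25 = 295, so the proportions are 0.07457627, 0.05762712, 0.10169492, 0.11525424, 0.08813559, 0.0779661, 0.06440678, 0.0779661, 0.10169492, 0.06779661, 0.08813559, 0.08474576 (working shown to 8 dp, full precision carried).
D = 0.07457627² + 0.05762712² + 0.10169492² + 0.11525424² + 0.08813559² + 0.0779661² + 0.06440678² + 0.0779661² + 0.10169492² + 0.06779661² + 0.08813559² + 0.08474576² = 0.00556162 + 0.00332088 + 0.01034186 + 0.01328354 + 0.00776788 + 0.00607871 + 0.00414823 + 0.00607871 + 0.01034186 + 0.00459638 + 0.00776788 + 0.00718184 = 0.08646941.
So 1/D = 11.56478, i.e. 11.565 to 3 decimal places.

11.565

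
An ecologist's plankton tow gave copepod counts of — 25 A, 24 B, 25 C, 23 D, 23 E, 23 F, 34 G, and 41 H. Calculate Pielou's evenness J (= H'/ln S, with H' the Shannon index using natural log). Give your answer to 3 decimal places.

Total N = 25+24+25+23+23+23+34+41 = 218, so the proportions are 0.11468, 0.11009, 0.11468, 0.1055, 0.1055, 0.1055, 0.15596, 0.18807 (working shown to 5 dp, full precision carried).
H' = −Σ pᵢ ln pᵢ = −((-0.24835) + (-0.24291) + (-0.24835) + (-0.23728) + (-0.23728) + (-0.23728) + (-0.28980) + (-0.31426)) = 2.05551.
With S = 8 species, ln S = 2.07944, so J = 2.05551/2.07944 = 0.98849, i.e. 0.988 to 3 decimal places.

0.988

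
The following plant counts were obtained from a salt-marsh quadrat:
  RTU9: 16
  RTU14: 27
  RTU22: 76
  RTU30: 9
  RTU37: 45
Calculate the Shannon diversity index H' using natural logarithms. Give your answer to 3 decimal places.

1.375

Total N = 16+27+76+9+45 = 173, so the proportions are 0.09249, 0.15607, 0.43931, 0.05202, 0.26012 (working shown to 5 dp, full precision carried).
Each pᵢ ln pᵢ term: 0.09249×(-2.38070)=-0.22018, 0.15607×(-1.85745)=-0.28989, 0.43931×(-0.82256)=-0.36136, 0.05202×(-2.95607)=-0.15378, 0.26012×(-1.34663)=-0.35028.
Sum = -1.37549, so H' = 1.375.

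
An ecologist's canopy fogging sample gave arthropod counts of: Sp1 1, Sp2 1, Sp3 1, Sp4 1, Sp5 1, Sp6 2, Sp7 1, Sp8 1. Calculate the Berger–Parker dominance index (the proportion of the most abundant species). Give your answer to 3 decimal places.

0.222

Total N = 1+1+1+1+1+2+1+1 = 9, so the proportions are 0.11111, 0.11111, 0.11111, 0.11111, 0.11111, 0.22222, 0.11111, 0.11111 (working shown to 5 dp, full precision carried).
The largest proportion is 0.22222, i.e. d = 0.222 to 3 decimal places.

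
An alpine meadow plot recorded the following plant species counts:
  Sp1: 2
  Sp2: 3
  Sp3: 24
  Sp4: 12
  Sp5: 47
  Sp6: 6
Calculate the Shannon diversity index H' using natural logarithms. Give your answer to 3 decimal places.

1.325

Total N = 2+3+24+12+47+6 = 94, so the proportions are 0.02128, 0.03191, 0.25532, 0.12766, 0.5, 0.06383 (working shown to 5 dp, full precision carried).
Each pᵢ ln pᵢ term: 0.02128×(-3.85015)=-0.08192, 0.03191×(-3.44468)=-0.10994, 0.25532×(-1.36524)=-0.34857, 0.12766×(-2.05839)=-0.26277, 0.5×(-0.69315)=-0.34657, 0.06383×(-2.75154)=-0.17563.
Sum = -1.32540, so H' = 1.325.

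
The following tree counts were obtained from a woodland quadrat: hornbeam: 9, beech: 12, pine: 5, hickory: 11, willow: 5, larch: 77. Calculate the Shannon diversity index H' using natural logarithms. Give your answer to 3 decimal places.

1.195

Total N = 9+12+5+11+5+77 = 119, so the proportions are 0.07563, 0.10084, 0.04202, 0.09244, 0.04202, 0.64706 (working shown to 5 dp, full precision carried).
Each pᵢ ln pᵢ term: 0.07563×(-2.58190)=-0.19527, 0.10084×(-2.29422)=-0.23135, 0.04202×(-3.16969)=-0.13318, 0.09244×(-2.38123)=-0.22011, 0.04202×(-3.16969)=-0.13318, 0.64706×(-0.43532)=-0.28168.
Sum = -1.19477, so H' = 1.195.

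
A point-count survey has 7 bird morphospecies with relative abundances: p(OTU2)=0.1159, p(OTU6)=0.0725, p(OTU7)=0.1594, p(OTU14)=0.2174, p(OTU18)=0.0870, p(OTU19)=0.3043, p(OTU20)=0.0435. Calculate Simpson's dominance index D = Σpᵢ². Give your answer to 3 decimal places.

0.193

D = 0.1159² + 0.0725² + 0.1594² + 0.2174² + 0.087² + 0.3043² + 0.0435² = 0.01343 + 0.00526 + 0.02541 + 0.04726 + 0.00757 + 0.09260 + 0.00189 = 0.19342 (working shown to 5 dp, full precision carried).
To 3 decimal places, D = 0.193.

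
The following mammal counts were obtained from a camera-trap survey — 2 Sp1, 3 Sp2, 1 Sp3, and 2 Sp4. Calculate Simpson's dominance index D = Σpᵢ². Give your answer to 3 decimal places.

0.281

Total N = 2+3+1+2 = 8, so the proportions are 0.25, 0.375, 0.125, 0.25 (working shown to 5 dp, full precision carried).
D = 0.25² + 0.375² + 0.125² + 0.25² = 0.06250 + 0.14062 + 0.01562 + 0.06250 = 0.28125.
To 3 decimal places, D = 0.281.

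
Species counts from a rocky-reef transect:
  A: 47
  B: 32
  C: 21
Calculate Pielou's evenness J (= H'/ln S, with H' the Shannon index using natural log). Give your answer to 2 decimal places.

Total N = 47+32+21 = 100, so the proportions are 0.47, 0.32, 0.21 (working shown to 4 dp, full precision carried).
H' = −Σ pᵢ ln pᵢ = −((-0.3549) + (-0.3646) + (-0.3277)) = 1.0472.
With S = 3 species, ln S = 1.0986, so J = 1.0472/1.0986 = 0.9532, i.e. 0.95 to 2 decimal places.

0.95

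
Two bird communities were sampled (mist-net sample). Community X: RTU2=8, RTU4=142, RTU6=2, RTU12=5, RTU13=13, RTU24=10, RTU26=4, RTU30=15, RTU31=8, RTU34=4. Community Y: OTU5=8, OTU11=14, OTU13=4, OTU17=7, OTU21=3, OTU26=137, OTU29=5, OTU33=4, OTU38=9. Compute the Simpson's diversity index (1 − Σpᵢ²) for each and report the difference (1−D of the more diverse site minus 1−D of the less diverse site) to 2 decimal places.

Community X: N=211, proportions 0.0379, 0.673, 0.0095, 0.0237, 0.0616, 0.0474, 0.019, 0.0711, 0.0379, 0.019, giving 1−D = 0.5317 (working shown to 4 dp, full precision carried).
Community Y: N=191, proportions 0.0419, 0.0733, 0.0209, 0.0366, 0.0157, 0.7173, 0.0262, 0.0209, 0.0471, giving 1−D = 0.4730.
Difference = |0.5317 − 0.4730| = 0.0587, i.e. 0.06 to 2 decimal places.

0.06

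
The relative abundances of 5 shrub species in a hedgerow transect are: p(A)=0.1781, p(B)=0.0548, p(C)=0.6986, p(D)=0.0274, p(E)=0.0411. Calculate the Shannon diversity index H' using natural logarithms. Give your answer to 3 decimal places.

Each pᵢ ln pᵢ term (working shown to 5 dp, full precision carried): 0.1781×(-1.72541)=-0.30730, 0.0548×(-2.90407)=-0.15914, 0.6986×(-0.35868)=-0.25057, 0.0274×(-3.59721)=-0.09856, 0.0411×(-3.19175)=-0.13118.
Sum = -0.94675, so H' = 0.947.

0.947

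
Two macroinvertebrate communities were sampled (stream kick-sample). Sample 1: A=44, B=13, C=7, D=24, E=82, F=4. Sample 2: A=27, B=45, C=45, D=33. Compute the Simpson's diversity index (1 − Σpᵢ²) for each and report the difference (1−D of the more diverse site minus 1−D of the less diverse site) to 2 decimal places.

Sample 1: N=174, proportions 0.2529, 0.0747, 0.0402, 0.1379, 0.4713, 0.023, giving 1−D = 0.6872 (working shown to 4 dp, full precision carried).
Sample 2: N=150, proportions 0.18, 0.3, 0.3, 0.22, giving 1−D = 0.7392.
Difference = |0.6872 − 0.7392| = 0.0520, i.e. 0.05 to 2 decimal places.

0.05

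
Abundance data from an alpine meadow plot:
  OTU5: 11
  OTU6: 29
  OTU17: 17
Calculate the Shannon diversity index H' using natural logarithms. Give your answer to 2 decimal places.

1.02

Total N = 11+29+17 = 57, so the proportions are 0.193, 0.5088, 0.2982 (working shown to 4 dp, full precision carried).
Each pᵢ ln pᵢ term: 0.193×(-1.6452)=-0.3175, 0.5088×(-0.6758)=-0.3438, 0.2982×(-1.2098)=-0.3608.
Sum = -1.0221, so H' = 1.02.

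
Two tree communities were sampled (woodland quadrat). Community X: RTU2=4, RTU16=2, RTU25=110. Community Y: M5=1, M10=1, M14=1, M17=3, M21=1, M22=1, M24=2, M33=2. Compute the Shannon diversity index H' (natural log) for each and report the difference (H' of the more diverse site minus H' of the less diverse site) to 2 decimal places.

1.74

Community X: N=116, proportions 0.0345, 0.0172, 0.9483, giving H' = 0.2365 (working shown to 4 dp, full precision carried).
Community Y: N=12, proportions 0.0833, 0.0833, 0.0833, 0.25, 0.0833, 0.0833, 0.1667, 0.1667, giving H' = 1.9792.
Difference = |0.2365 − 1.9792| = 1.7427, i.e. 1.74 to 2 decimal places.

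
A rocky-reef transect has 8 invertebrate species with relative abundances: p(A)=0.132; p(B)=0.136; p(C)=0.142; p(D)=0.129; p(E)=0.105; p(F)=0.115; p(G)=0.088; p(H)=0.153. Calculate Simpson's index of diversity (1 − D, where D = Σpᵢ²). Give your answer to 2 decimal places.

D = 0.132² + 0.136² + 0.142² + 0.129² + 0.105² + 0.115² + 0.088² + 0.153² = 0.0174 + 0.0185 + 0.0202 + 0.0166 + 0.0110 + 0.0132 + 0.0077 + 0.0234 = 0.1281 (working shown to 4 dp, full precision carried).
So 1 − D = 0.8719, i.e. 0.87 to 2 decimal places.

0.87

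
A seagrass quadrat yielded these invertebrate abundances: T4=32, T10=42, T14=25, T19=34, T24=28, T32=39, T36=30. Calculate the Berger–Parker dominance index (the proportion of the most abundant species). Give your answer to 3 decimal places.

Total N = 32+42+25+34+28+39+30 = 230, so the proportions are 0.13913, 0.18261, 0.1087, 0.14783, 0.12174, 0.16957, 0.13043 (working shown to 5 dp, full precision carried).
The largest proportion is 0.18261, i.e. d = 0.183 to 3 decimal places.

0.183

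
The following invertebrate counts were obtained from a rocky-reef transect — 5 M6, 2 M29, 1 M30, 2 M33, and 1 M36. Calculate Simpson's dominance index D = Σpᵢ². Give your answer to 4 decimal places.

Total N = 5+2+1+2+1 = 11, so the proportions are 0.454545, 0.181818, 0.090909, 0.181818, 0.090909 (working shown to 6 dp, full precision carried).
D = 0.454545² + 0.181818² + 0.090909² + 0.181818² + 0.090909² = 0.206612 + 0.033058 + 0.008264 + 0.033058 + 0.008264 = 0.289256.
To 4 decimal places, D = 0.2893.

0.2893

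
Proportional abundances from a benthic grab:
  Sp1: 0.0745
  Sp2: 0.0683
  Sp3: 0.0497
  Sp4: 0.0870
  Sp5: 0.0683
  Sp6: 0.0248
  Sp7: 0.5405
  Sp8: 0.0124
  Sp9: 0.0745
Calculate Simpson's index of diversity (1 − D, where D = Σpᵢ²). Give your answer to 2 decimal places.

0.68

D = 0.0745² + 0.0683² + 0.0497² + 0.087² + 0.0683² + 0.0248² + 0.5405² + 0.0124² + 0.0745² = 0.0056 + 0.0047 + 0.0025 + 0.0076 + 0.0047 + 0.0006 + 0.2921 + 0.0002 + 0.0056 = 0.3234 (working shown to 4 dp, full precision carried).
So 1 − D = 0.6766, i.e. 0.68 to 2 decimal places.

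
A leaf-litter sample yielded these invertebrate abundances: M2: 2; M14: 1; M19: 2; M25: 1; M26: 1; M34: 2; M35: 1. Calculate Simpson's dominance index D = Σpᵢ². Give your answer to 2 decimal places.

Total N = 2+1+2+1+1+2+1 = 10, so the proportions are 0.2, 0.1, 0.2, 0.1, 0.1, 0.2, 0.1 (working shown to 4 dp, full precision carried).
D = 0.2² + 0.1² + 0.2² + 0.1² + 0.1² + 0.2² + 0.1² = 0.0400 + 0.0100 + 0.0400 + 0.0100 + 0.0100 + 0.0400 + 0.0100 = 0.1600.
To 2 decimal places, D = 0.16.

0.16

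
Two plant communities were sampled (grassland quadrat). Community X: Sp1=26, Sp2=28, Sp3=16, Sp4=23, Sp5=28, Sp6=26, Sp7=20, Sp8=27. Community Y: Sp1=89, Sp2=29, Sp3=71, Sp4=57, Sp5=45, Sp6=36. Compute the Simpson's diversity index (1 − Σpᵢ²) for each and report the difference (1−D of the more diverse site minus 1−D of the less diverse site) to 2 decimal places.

Community X: N=194, proportions 0.134, 0.1443, 0.0825, 0.1186, 0.1443, 0.134, 0.1031, 0.1392, giving 1−D = 0.8716 (working shown to 4 dp, full precision carried).
Community Y: N=327, proportions 0.2722, 0.0887, 0.2171, 0.1743, 0.1376, 0.1101, giving 1−D = 0.8095.
Difference = |0.8716 − 0.8095| = 0.0621, i.e. 0.06 to 2 decimal places.

0.06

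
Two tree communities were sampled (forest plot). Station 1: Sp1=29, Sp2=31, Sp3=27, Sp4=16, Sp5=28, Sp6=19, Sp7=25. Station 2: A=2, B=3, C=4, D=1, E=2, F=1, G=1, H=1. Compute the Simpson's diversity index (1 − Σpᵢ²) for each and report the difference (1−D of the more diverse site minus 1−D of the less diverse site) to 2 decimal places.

Station 1: N=175, proportions 0.1657, 0.1771, 0.1543, 0.0914, 0.16, 0.1086, 0.1429, giving 1−D = 0.8512 (working shown to 4 dp, full precision carried).
Station 2: N=15, proportions 0.1333, 0.2, 0.2667, 0.0667, 0.1333, 0.0667, 0.0667, 0.0667, giving 1−D = 0.8356.
Difference = |0.8512 − 0.8356| = 0.0156, i.e. 0.02 to 2 decimal places.

0.02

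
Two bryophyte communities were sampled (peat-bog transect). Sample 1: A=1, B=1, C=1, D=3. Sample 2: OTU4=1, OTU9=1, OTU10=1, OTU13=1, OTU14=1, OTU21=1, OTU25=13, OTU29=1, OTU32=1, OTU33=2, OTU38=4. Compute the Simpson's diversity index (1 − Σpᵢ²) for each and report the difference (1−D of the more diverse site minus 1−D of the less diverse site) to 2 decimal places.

Sample 1: N=6, proportions 0.1667, 0.1667, 0.1667, 0.5, giving 1−D = 0.6667 (working shown to 4 dp, full precision carried).
Sample 2: N=27, proportions 0.037, 0.037, 0.037, 0.037, 0.037, 0.037, 0.4815, 0.037, 0.037, 0.0741, 0.1481, giving 1−D = 0.7298.
Difference = |0.6667 − 0.7298| = 0.0631, i.e. 0.06 to 2 decimal places.

0.06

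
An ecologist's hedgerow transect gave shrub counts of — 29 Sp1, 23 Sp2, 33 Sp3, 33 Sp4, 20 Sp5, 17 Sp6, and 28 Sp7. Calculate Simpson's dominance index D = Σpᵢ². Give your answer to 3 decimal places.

0.150

Total N = 29+23+33+33+20+17+28 = 183, so the proportions are 0.15847, 0.12568, 0.18033, 0.18033, 0.10929, 0.0929, 0.15301 (working shown to 5 dp, full precision carried).
D = 0.15847² + 0.12568² + 0.18033² + 0.18033² + 0.10929² + 0.0929² + 0.15301² = 0.02511 + 0.01580 + 0.03252 + 0.03252 + 0.01194 + 0.00863 + 0.02341 = 0.14993.
To 3 decimal places, D = 0.150.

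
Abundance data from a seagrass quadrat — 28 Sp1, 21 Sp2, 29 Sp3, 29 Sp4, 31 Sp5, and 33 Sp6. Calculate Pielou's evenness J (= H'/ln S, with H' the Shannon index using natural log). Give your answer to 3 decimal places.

0.995

Total N = 28+21+29+29+31+33 = 171, so the proportions are 0.16374, 0.12281, 0.16959, 0.16959, 0.18129, 0.19298 (working shown to 5 dp, full precision carried).
H' = −Σ pᵢ ln pᵢ = −((-0.29629) + (-0.25754) + (-0.30092) + (-0.30092) + (-0.30958) + (-0.31749)) = 1.78273.
With S = 6 species, ln S = 1.79176, so J = 1.78273/1.79176 = 0.99496, i.e. 0.995 to 3 decimal places.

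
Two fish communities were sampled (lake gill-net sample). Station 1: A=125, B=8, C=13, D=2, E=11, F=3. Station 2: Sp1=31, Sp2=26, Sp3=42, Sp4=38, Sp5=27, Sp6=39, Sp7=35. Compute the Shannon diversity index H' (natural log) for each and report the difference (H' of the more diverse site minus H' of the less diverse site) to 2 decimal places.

Station 1: N=162, proportions 0.7716, 0.0494, 0.0802, 0.0123, 0.0679, 0.0185, giving H' = 0.8618 (working shown to 4 dp, full precision carried).
Station 2: N=238, proportions 0.1303, 0.1092, 0.1765, 0.1597, 0.1134, 0.1639, 0.1471, giving H' = 1.9316.
Difference = |0.8618 − 1.9316| = 1.0698, i.e. 1.07 to 2 decimal places.

1.07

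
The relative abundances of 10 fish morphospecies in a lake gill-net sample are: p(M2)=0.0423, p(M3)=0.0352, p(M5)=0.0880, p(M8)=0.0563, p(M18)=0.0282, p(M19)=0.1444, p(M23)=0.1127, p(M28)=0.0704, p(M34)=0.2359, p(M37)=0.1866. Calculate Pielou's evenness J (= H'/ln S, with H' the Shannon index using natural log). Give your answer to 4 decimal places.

0.9096

H' = −Σ pᵢ ln pᵢ = −((-0.133794) + (-0.117804) + (-0.213877) + (-0.161979) + (-0.100630) + (-0.279438) + (-0.246027) + (-0.186811) + (-0.340722) + (-0.313262)) = 2.094342 (working shown to 6 dp, full precision carried).
With S = 10 species, ln S = 2.302585, so J = 2.094342/2.302585 = 0.909561, i.e. 0.9096 to 4 decimal places.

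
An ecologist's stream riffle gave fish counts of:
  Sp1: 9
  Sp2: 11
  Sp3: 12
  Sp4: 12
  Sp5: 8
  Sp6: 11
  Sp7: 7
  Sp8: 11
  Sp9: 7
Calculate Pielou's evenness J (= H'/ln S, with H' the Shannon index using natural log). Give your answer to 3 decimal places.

Total N = 9+11+12+12+8+11+7+11+7 = 88, so the proportions are 0.10227, 0.125, 0.13636, 0.13636, 0.09091, 0.125, 0.07955, 0.125, 0.07955 (working shown to 5 dp, full precision carried).
H' = −Σ pᵢ ln pᵢ = −((-0.23319) + (-0.25993) + (-0.27170) + (-0.27170) + (-0.21799) + (-0.25993) + (-0.20136) + (-0.25993) + (-0.20136)) = 2.17709.
With S = 9 species, ln S = 2.19722, so J = 2.17709/2.19722 = 0.99084, i.e. 0.991 to 3 decimal places.

0.991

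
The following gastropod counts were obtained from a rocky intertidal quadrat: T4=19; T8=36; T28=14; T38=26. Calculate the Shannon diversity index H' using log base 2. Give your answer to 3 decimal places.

1.914

Total N = 19+36+14+26 = 95, so the proportions are 0.2, 0.37895, 0.14737, 0.27368 (working shown to 5 dp, full precision carried).
Each pᵢ log₂ pᵢ term: 0.2×(-2.32193)=-0.46439, 0.37895×(-1.39993)=-0.53050, 0.14737×(-2.76250)=-0.40711, 0.27368×(-1.86942)=-0.51163.
Sum = -1.91362, so H' = 1.914.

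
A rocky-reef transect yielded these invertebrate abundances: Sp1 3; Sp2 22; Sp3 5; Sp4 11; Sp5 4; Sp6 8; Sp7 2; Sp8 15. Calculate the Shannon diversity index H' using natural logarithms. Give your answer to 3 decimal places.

1.821

Total N = 3+22+5+11+4+8+2+15 = 70, so the proportions are 0.04286, 0.31429, 0.07143, 0.15714, 0.05714, 0.11429, 0.02857, 0.21429 (working shown to 5 dp, full precision carried).
Each pᵢ ln pᵢ term: 0.04286×(-3.14988)=-0.13499, 0.31429×(-1.15745)=-0.36377, 0.07143×(-2.63906)=-0.18850, 0.15714×(-1.85060)=-0.29081, 0.05714×(-2.86220)=-0.16355, 0.11429×(-2.16905)=-0.24789, 0.02857×(-3.55535)=-0.10158, 0.21429×(-1.54045)=-0.33010.
Sum = -1.82120, so H' = 1.821.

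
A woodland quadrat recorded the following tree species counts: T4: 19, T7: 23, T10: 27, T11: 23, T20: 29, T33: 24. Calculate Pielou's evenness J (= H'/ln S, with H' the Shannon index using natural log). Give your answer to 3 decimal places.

0.995

Total N = 19+23+27+23+29+24 = 145, so the proportions are 0.13103, 0.15862, 0.18621, 0.15862, 0.2, 0.16552 (working shown to 5 dp, full precision carried).
H' = −Σ pᵢ ln pᵢ = −((-0.26630) + (-0.29206) + (-0.31299) + (-0.29206) + (-0.32189) + (-0.29771)) = 1.78301.
With S = 6 species, ln S = 1.79176, so J = 1.78301/1.79176 = 0.99512, i.e. 0.995 to 3 decimal places.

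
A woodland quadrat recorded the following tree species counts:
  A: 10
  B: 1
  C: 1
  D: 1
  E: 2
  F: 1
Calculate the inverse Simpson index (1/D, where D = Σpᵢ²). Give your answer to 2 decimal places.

Total N = 10+1+1+1+2+1 = 16, so the proportions are 0.625, 0.0625, 0.0625, 0.0625, 0.125, 0.0625 (working shown to 5 dp, full precision carried).
D = 0.625² + 0.0625² + 0.0625² + 0.0625² + 0.125² + 0.0625² = 0.39062 + 0.00391 + 0.00391 + 0.00391 + 0.01562 + 0.00391 = 0.42188.
So 1/D = 2.3704, i.e. 2.37 to 2 decimal places.

2.37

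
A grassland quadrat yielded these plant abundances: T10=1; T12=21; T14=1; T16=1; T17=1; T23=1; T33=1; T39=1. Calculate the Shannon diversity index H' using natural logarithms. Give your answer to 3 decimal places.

Total N = 1+21+1+1+1+1+1+1 = 28, so the proportions are 0.03571, 0.75, 0.03571, 0.03571, 0.03571, 0.03571, 0.03571, 0.03571 (working shown to 5 dp, full precision carried).
Each pᵢ ln pᵢ term: 0.03571×(-3.33220)=-0.11901, 0.75×(-0.28768)=-0.21576, 0.03571×(-3.33220)=-0.11901, 0.03571×(-3.33220)=-0.11901, 0.03571×(-3.33220)=-0.11901, 0.03571×(-3.33220)=-0.11901, 0.03571×(-3.33220)=-0.11901, 0.03571×(-3.33220)=-0.11901.
Sum = -1.04881, so H' = 1.049.

1.049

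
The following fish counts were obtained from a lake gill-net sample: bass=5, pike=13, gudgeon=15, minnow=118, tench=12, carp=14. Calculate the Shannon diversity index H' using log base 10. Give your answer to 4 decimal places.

0.5017

Total N = 5+13+15+118+12+14 = 177, so the proportions are 0.028249, 0.073446, 0.084746, 0.666667, 0.067797, 0.079096 (working shown to 6 dp, full precision carried).
Each pᵢ log₁₀ pᵢ term: 0.028249×(-1.549003)=-0.043757, 0.073446×(-1.134030)=-0.083290, 0.084746×(-1.071882)=-0.090837, 0.666667×(-0.176091)=-0.117394, 0.067797×(-1.168792)=-0.079240, 0.079096×(-1.101845)=-0.087152.
Sum = -0.501671, so H' = 0.5017.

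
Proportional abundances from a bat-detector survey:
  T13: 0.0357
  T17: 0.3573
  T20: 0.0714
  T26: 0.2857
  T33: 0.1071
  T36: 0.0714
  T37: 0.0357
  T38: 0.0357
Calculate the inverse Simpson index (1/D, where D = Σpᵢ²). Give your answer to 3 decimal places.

4.259

D = 0.0357² + 0.3573² + 0.0714² + 0.2857² + 0.1071² + 0.0714² + 0.0357² + 0.0357² = 0.0012745 + 0.1276633 + 0.0050980 + 0.0816245 + 0.0114704 + 0.0050980 + 0.0012745 + 0.0012745 = 0.2347776 (working shown to 7 dp, full precision carried).
So 1/D = 4.25935, i.e. 4.259 to 3 decimal places.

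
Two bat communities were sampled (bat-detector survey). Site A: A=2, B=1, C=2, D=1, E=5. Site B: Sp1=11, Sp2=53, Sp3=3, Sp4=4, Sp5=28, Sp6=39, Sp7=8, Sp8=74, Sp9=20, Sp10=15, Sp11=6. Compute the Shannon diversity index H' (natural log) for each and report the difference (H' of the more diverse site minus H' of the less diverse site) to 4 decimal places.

Site A: N=11, proportions 0.181818, 0.090909, 0.181818, 0.090909, 0.454545, giving H' = 1.414279 (working shown to 6 dp, full precision carried).
Site B: N=261, proportions 0.042146, 0.203065, 0.011494, 0.015326, 0.10728, 0.149425, 0.030651, 0.283525, 0.076628, 0.057471, 0.022989, giving H' = 2.008021.
Difference = |1.414279 − 2.008021| = 0.593742, i.e. 0.5937 to 4 decimal places.

0.5937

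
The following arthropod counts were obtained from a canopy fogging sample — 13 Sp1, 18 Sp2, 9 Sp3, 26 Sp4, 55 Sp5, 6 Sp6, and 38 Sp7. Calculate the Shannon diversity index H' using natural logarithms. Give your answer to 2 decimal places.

Total N = 13+18+9+26+55+6+38 = 165, so the proportions are 0.0788, 0.1091, 0.0545, 0.1576, 0.3333, 0.0364, 0.2303 (working shown to 4 dp, full precision carried).
Each pᵢ ln pᵢ term: 0.0788×(-2.5410)=-0.2002, 0.1091×(-2.2156)=-0.2417, 0.0545×(-2.9087)=-0.1587, 0.1576×(-1.8478)=-0.2912, 0.3333×(-1.0986)=-0.3662, 0.0364×(-3.3142)=-0.1205, 0.2303×(-1.4684)=-0.3382.
Sum = -1.7166, so H' = 1.72.

1.72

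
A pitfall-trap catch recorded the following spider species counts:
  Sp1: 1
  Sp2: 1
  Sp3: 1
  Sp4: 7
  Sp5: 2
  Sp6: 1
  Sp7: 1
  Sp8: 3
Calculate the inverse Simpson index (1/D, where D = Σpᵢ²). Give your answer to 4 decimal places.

Total N = 1+1+1+7+2+1+1+3 = 17, so the proportions are 0.05882353, 0.05882353, 0.05882353, 0.41176471, 0.11764706, 0.05882353, 0.05882353, 0.17647059 (working shown to 8 dp, full precision carried).
D = 0.05882353² + 0.05882353² + 0.05882353² + 0.41176471² + 0.11764706² + 0.05882353² + 0.05882353² + 0.17647059² = 0.00346021 + 0.00346021 + 0.00346021 + 0.16955017 + 0.01384083 + 0.00346021 + 0.00346021 + 0.03114187 = 0.23183391.
So 1/D = 4.313433, i.e. 4.3134 to 4 decimal places.

4.3134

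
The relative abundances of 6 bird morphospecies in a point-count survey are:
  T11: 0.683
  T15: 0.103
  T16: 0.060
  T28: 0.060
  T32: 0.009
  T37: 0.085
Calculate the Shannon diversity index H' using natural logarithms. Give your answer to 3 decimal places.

Each pᵢ ln pᵢ term (working shown to 5 dp, full precision carried): 0.683×(-0.38126)=-0.26040, 0.103×(-2.27303)=-0.23412, 0.06×(-2.81341)=-0.16880, 0.06×(-2.81341)=-0.16880, 0.009×(-4.71053)=-0.04239, 0.085×(-2.46510)=-0.20953.
Sum = -1.08406, so H' = 1.084.

1.084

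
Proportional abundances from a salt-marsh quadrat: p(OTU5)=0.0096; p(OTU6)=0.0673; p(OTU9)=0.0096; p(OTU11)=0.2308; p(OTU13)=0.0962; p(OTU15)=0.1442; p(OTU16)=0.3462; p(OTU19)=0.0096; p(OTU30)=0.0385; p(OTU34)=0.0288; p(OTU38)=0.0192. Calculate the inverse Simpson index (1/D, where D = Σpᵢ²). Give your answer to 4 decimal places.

4.7470

D = 0.0096² + 0.0673² + 0.0096² + 0.2308² + 0.0962² + 0.1442² + 0.3462² + 0.0096² + 0.0385² + 0.0288² + 0.0192² = 0.00009216 + 0.00452929 + 0.00009216 + 0.05326864 + 0.00925444 + 0.02079364 + 0.11985444 + 0.00009216 + 0.00148225 + 0.00082944 + 0.00036864 = 0.21065726 (working shown to 8 dp, full precision carried).
So 1/D = 4.747047, i.e. 4.7470 to 4 decimal places.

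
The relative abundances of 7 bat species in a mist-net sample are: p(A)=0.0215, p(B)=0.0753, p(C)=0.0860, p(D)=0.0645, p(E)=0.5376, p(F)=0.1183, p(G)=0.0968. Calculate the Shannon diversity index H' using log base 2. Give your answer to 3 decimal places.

2.131

Each pᵢ log₂ pᵢ term (working shown to 5 dp, full precision carried): 0.0215×(-5.53952)=-0.11910, 0.0753×(-3.73121)=-0.28096, 0.086×(-3.53952)=-0.30440, 0.0645×(-3.95456)=-0.25507, 0.5376×(-0.89539)=-0.48136, 0.1183×(-3.07948)=-0.36430, 0.0968×(-3.36885)=-0.32610.
Sum = -2.13130, so H' = 2.131.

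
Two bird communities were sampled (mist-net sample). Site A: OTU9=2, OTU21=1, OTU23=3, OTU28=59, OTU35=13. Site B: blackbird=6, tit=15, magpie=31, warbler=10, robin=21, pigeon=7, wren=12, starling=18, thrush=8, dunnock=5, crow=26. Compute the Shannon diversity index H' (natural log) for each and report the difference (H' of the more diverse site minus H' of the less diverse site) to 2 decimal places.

1.46

Site A: N=78, proportions 0.0256, 0.0128, 0.0385, 0.7564, 0.1667, giving H' = 0.7849 (working shown to 4 dp, full precision carried).
Site B: N=159, proportions 0.0377, 0.0943, 0.195, 0.0629, 0.1321, 0.044, 0.0755, 0.1132, 0.0503, 0.0314, 0.1635, giving H' = 2.2409.
Difference = |0.7849 − 2.2409| = 1.4560, i.e. 1.46 to 2 decimal places.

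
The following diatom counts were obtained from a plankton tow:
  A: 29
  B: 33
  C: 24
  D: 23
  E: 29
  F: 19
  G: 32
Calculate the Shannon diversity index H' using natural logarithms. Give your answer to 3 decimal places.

Total N = 29+33+24+23+29+19+32 = 189, so the proportions are 0.15344, 0.1746, 0.12698, 0.12169, 0.15344, 0.10053, 0.16931 (working shown to 5 dp, full precision carried).
Each pᵢ ln pᵢ term: 0.15344×(-1.87445)=-0.28761, 0.1746×(-1.74524)=-0.30472, 0.12698×(-2.06369)=-0.26206, 0.12169×(-2.10625)=-0.25632, 0.15344×(-1.87445)=-0.28761, 0.10053×(-2.29731)=-0.23095, 0.16931×(-1.77601)=-0.30070.
Sum = -1.92997, so H' = 1.930.

1.930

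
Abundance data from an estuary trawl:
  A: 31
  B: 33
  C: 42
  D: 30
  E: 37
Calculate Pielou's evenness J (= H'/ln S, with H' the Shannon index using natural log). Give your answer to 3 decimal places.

Total N = 31+33+42+30+37 = 173, so the proportions are 0.17919, 0.19075, 0.24277, 0.17341, 0.21387 (working shown to 5 dp, full precision carried).
H' = −Σ pᵢ ln pᵢ = −((-0.30808) + (-0.31603) + (-0.34368) + (-0.30383) + (-0.32987)) = 1.60150.
With S = 5 species, ln S = 1.60944, so J = 1.60150/1.60944 = 0.99507, i.e. 0.995 to 3 decimal places.

0.995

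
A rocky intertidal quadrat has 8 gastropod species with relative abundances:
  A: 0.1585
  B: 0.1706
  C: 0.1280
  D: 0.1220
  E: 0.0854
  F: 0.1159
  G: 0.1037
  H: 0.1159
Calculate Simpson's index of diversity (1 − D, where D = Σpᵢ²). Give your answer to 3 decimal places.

0.870

D = 0.1585² + 0.1706² + 0.128² + 0.122² + 0.0854² + 0.1159² + 0.1037² + 0.1159² = 0.02512 + 0.02910 + 0.01638 + 0.01488 + 0.00729 + 0.01343 + 0.01075 + 0.01343 = 0.13041 (working shown to 5 dp, full precision carried).
So 1 − D = 0.86959, i.e. 0.870 to 3 decimal places.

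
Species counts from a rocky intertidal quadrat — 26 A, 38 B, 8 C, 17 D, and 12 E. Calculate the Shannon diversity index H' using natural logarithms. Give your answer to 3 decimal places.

Total N = 26+38+8+17+12 = 101, so the proportions are 0.25743, 0.37624, 0.07921, 0.16832, 0.11881 (working shown to 5 dp, full precision carried).
Each pᵢ ln pᵢ term: 0.25743×(-1.35702)=-0.34933, 0.37624×(-0.97753)=-0.36779, 0.07921×(-2.53568)=-0.20085, 0.16832×(-1.78191)=-0.29992, 0.11881×(-2.13021)=-0.25309.
Sum = -1.47098, so H' = 1.471.

1.471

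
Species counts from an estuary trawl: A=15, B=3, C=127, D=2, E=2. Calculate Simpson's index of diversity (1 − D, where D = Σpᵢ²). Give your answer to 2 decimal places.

Total N = 15+3+127+2+2 = 149, so the proportions are 0.1007, 0.0201, 0.8523, 0.0134, 0.0134 (working shown to 4 dp, full precision carried).
D = 0.1007² + 0.0201² + 0.8523² + 0.0134² + 0.0134² = 0.0101 + 0.0004 + 0.7265 + 0.0002 + 0.0002 = 0.7374.
So 1 − D = 0.2626, i.e. 0.26 to 2 decimal places.

0.26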